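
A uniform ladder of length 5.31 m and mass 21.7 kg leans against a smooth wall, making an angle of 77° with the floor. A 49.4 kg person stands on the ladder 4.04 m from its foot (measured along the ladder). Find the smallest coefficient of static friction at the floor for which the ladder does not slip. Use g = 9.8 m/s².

μ_min ≈ 0.157

Take moments about the foot of the ladder.
Ladder weight 21.7×9.8 = 212.7 N acts at 2.655 m along the ladder; its horizontal arm is 2.655·cos77° = 0.5972 m → τ = 127 N·m clockwise.
Person: 49.4×9.8 = 484.1 N at 4.04 m → arm 0.9088 m → τ = 440 N·m clockwise.
Wall normal N acts horizontally at the top; its moment arm is the height L sinθ = 5.31·sin77° = 5.174 m, counterclockwise.
Setting net torque to zero: N × 5.174 = 567 → N = 109.6 N.
ΣFx = 0 ⇒ f = N_wall = 109.6 N. ΣFy = 0 ⇒ N_floor = 696.8 N.
μ_min = f / N_floor = 109.6 / 696.8 = 0.157.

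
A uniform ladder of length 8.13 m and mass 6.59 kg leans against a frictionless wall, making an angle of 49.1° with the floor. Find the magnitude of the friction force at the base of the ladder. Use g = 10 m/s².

Taking torques about the foot of the ladder:
Ladder weight 6.59×10 = 65.9 N acts at 4.065 m along the ladder; its horizontal arm is 4.065·cos49.1° = 2.662 m → τ = 175.4 N·m clockwise.
Wall normal N acts horizontally at the top; its moment arm is the height L sinθ = 8.13·sin49.1° = 6.145 m, counterclockwise.
Balancing moments: N × 6.145 = 175.4, giving N = 28.5 N.
ΣFx = 0: friction at the foot balances the wall's push, so f = N_wall = 28.5 N.

f ≈ 28.5 N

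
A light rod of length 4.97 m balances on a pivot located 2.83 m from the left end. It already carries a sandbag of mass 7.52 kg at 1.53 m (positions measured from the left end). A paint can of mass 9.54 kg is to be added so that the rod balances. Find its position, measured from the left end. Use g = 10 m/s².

x ≈ 3.85 m from the left end

Taking torques about the pivot (at 2.83 m from the left end):
Sandbag: 7.52 × 10 = 75.2 N down at 1.53 m → arm 1.3 m, τ = 75.2 × 1.3 = 97.76 N·m counterclockwise.
Net moment of existing loads = 97.76 N·m counterclockwise.
The paint can weighs 9.54 × 10 = 95.4 N and must supply an equal clockwise moment, so its lever arm about the pivot is 97.76 / 95.4 = 1.02 m.
That puts it at 2.83 + 1.02 = 3.85 m from the left end.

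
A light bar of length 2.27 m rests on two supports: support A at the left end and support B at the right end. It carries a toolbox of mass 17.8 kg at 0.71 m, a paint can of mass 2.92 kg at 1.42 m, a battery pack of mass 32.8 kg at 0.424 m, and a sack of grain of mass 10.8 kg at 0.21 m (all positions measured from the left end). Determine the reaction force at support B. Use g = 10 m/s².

About support A:
Toolbox: 17.8 × 10 = 178 N down at 0.71 m → arm 0.71 m, τ = 178 × 0.71 = 126.4 N·m clockwise.
Paint can: 2.92 × 10 = 29.2 N down at 1.42 m → arm 1.42 m, τ = 29.2 × 1.42 = 41.46 N·m clockwise.
Battery pack: 32.8 × 10 = 328 N down at 0.424 m → arm 0.424 m, τ = 328 × 0.424 = 139.1 N·m clockwise.
Sack of grain: 10.8 × 10 = 108 N down at 0.21 m → arm 0.21 m, τ = 108 × 0.21 = 22.68 N·m clockwise.
Net load moment about support A = 329.6 N·m clockwise.
Reaction R at support B is upward at 2.27 m, arm 2.27 m → moment R × 2.27 counterclockwise.
Setting net torque to zero: R × 2.27 = 329.6 → R = 145 N.

R_B ≈ 145 N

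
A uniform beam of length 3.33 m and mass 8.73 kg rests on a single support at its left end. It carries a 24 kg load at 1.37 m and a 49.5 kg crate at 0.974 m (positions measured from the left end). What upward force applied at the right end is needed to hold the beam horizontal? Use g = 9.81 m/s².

About the left end:
Beam weight: 8.73 × 9.81 = 85.64 N down at 1.665 m → arm 1.665 m, τ = 85.64 × 1.665 = 142.6 N·m clockwise.
Load: 24 × 9.81 = 235.4 N down at 1.37 m → arm 1.37 m, τ = 235.4 × 1.37 = 322.5 N·m clockwise.
Crate: 49.5 × 9.81 = 485.6 N down at 0.974 m → arm 0.974 m, τ = 485.6 × 0.974 = 473 N·m clockwise.
Net moment of the loads = 938.1 N·m clockwise.
The upward force F acts at the right end, arm 3.33 m, giving F × 3.33 counterclockwise.
Στ = 0 ⇒ F × 3.33 = 938.1 ⇒ F = 938.1 / 3.33 = 282 N.

F ≈ 282 N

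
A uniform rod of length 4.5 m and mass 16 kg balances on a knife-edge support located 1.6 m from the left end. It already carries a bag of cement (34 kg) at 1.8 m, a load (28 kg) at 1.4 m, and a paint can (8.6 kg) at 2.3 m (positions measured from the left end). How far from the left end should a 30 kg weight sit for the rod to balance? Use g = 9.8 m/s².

x ≈ 1.01 m from the left end

About the knife-edge support (at 1.6 m from the left end):
Beam weight: 16 × 9.8 = 156.8 N down at 2.25 m → arm 0.65 m, τ = 156.8 × 0.65 = 101.9 N·m clockwise.
Bag of cement: 34 × 9.8 = 333.2 N down at 1.8 m → arm 0.2 m, τ = 333.2 × 0.2 = 66.64 N·m clockwise.
Load: 28 × 9.8 = 274.4 N down at 1.4 m → arm 0.2 m, τ = 274.4 × 0.2 = 54.88 N·m counterclockwise.
Paint can: 8.6 × 9.8 = 84.28 N down at 2.3 m → arm 0.7 m, τ = 84.28 × 0.7 = 59 N·m clockwise.
Net moment of existing loads = 172.7 N·m clockwise.
The weight weighs 30 × 9.8 = 294 N and must supply an equal counterclockwise moment, so its lever arm about the knife-edge support is 172.7 / 294 = 0.587 m.
That puts it at 1.6 − 0.587 = 1.01 m from the left end.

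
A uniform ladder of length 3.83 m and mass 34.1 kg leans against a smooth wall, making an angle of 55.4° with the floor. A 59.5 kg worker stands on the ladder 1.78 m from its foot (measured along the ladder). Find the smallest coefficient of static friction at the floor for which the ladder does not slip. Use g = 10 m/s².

Take moments about the foot of the ladder.
Ladder weight 34.1×10 = 341 N acts at 1.915 m along the ladder; its horizontal arm is 1.915·cos55.4° = 1.087 m → τ = 370.7 N·m clockwise.
Worker: 59.5×10 = 595 N at 1.78 m → arm 1.011 m → τ = 601.5 N·m clockwise.
Wall normal N acts horizontally at the top; its moment arm is the height L sinθ = 3.83·sin55.4° = 3.153 m, counterclockwise.
Στ = 0 ⇒ N × 3.153 = 972.2 ⇒ N = 308.3 N.
ΣFx = 0 ⇒ f = N_wall = 308.3 N. ΣFy = 0 ⇒ N_floor = 936 N.
μ_min = f / N_floor = 308.3 / 936 = 0.329.

μ_min ≈ 0.329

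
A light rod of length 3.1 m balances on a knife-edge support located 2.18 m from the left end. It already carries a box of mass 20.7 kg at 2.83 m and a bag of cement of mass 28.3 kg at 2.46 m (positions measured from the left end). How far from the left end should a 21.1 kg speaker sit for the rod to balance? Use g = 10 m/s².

About the knife-edge support (at 2.18 m from the left end):
Box: 20.7 × 10 = 207 N down at 2.83 m → arm 0.65 m, τ = 207 × 0.65 = 134.6 N·m clockwise.
Bag of cement: 28.3 × 10 = 283 N down at 2.46 m → arm 0.28 m, τ = 283 × 0.28 = 79.24 N·m clockwise.
Net moment of existing loads = 213.8 N·m clockwise.
The speaker weighs 21.1 × 10 = 211 N and must supply an equal counterclockwise moment, so its lever arm about the knife-edge support is 213.8 / 211 = 1.01 m.
That puts it at 2.18 − 1.01 = 1.17 m from the left end.

x ≈ 1.17 m from the left end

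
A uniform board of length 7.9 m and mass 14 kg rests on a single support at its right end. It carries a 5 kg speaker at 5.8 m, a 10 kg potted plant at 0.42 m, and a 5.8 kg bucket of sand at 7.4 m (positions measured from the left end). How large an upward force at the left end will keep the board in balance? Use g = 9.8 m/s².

About the right end:
Beam weight: 14 × 9.8 = 137.2 N down at 3.95 m → arm 3.95 m, τ = 137.2 × 3.95 = 541.9 N·m counterclockwise.
Speaker: 5 × 9.8 = 49 N down at 5.8 m → arm 2.1 m, τ = 49 × 2.1 = 102.9 N·m counterclockwise.
Potted plant: 10 × 9.8 = 98 N down at 0.42 m → arm 7.48 m, τ = 98 × 7.48 = 733 N·m counterclockwise.
Bucket of sand: 5.8 × 9.8 = 56.84 N down at 7.4 m → arm 0.5 m, τ = 56.84 × 0.5 = 28.42 N·m counterclockwise.
Net moment of the loads = 1406 N·m counterclockwise.
The upward force F acts at the left end, arm 7.9 m, giving F × 7.9 clockwise.
Balancing moments: F × 7.9 = 1406, giving F = 1406 / 7.9 = 178 N.

F ≈ 178 N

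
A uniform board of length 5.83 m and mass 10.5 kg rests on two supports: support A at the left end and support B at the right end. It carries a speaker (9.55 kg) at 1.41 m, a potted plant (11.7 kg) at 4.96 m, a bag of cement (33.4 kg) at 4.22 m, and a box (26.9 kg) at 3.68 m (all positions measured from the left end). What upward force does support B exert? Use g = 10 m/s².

R_B ≈ 587 N

Take moments about support A.
Beam weight: 10.5 × 10 = 105 N down at 2.915 m → arm 2.915 m, τ = 105 × 2.915 = 306.1 N·m clockwise.
Speaker: 9.55 × 10 = 95.5 N down at 1.41 m → arm 1.41 m, τ = 95.5 × 1.41 = 134.7 N·m clockwise.
Potted plant: 11.7 × 10 = 117 N down at 4.96 m → arm 4.96 m, τ = 117 × 4.96 = 580.3 N·m clockwise.
Bag of cement: 33.4 × 10 = 334 N down at 4.22 m → arm 4.22 m, τ = 334 × 4.22 = 1409 N·m clockwise.
Box: 26.9 × 10 = 269 N down at 3.68 m → arm 3.68 m, τ = 269 × 3.68 = 989.9 N·m clockwise.
Net load moment about support A = 3420 N·m clockwise.
Reaction R at support B is upward at 5.83 m, arm 5.83 m → moment R × 5.83 counterclockwise.
Balancing moments: R × 5.83 = 3420, giving R = 587 N.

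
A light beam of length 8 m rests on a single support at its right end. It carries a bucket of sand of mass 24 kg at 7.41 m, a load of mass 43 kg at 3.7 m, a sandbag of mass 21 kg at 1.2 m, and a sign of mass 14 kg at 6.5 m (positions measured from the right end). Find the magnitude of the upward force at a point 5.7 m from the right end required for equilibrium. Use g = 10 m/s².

F ≈ 795 N

Take moments about the right end.
Bucket of sand: 24 × 10 = 240 N down at 7.41 m → arm 7.41 m, τ = 240 × 7.41 = 1778 N·m counterclockwise.
Load: 43 × 10 = 430 N down at 3.7 m → arm 3.7 m, τ = 430 × 3.7 = 1591 N·m counterclockwise.
Sandbag: 21 × 10 = 210 N down at 1.2 m → arm 1.2 m, τ = 210 × 1.2 = 252 N·m counterclockwise.
Sign: 14 × 10 = 140 N down at 6.5 m → arm 6.5 m, τ = 140 × 6.5 = 910 N·m counterclockwise.
Net moment of the loads = 4531 N·m counterclockwise.
The upward force F acts at a point 5.7 m from the right end, arm 5.7 m, giving F × 5.7 clockwise.
For rotational equilibrium, F × 5.7 = 4531, so F = 4531 / 5.7 = 795 N.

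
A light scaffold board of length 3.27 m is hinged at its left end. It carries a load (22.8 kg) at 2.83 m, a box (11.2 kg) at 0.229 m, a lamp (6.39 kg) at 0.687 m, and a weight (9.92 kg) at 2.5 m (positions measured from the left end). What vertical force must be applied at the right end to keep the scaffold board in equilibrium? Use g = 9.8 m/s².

F ≈ 289 N

Taking torques about the left end:
Load: 22.8 × 9.8 = 223.4 N down at 2.83 m → arm 2.83 m, τ = 223.4 × 2.83 = 632.2 N·m clockwise.
Box: 11.2 × 9.8 = 109.8 N down at 0.229 m → arm 0.229 m, τ = 109.8 × 0.229 = 25.14 N·m clockwise.
Lamp: 6.39 × 9.8 = 62.62 N down at 0.687 m → arm 0.687 m, τ = 62.62 × 0.687 = 43.02 N·m clockwise.
Weight: 9.92 × 9.8 = 97.22 N down at 2.5 m → arm 2.5 m, τ = 97.22 × 2.5 = 243.1 N·m clockwise.
Net moment of the loads = 943.5 N·m clockwise.
The upward force F acts at the right end, arm 3.27 m, giving F × 3.27 counterclockwise.
Setting net torque to zero: F × 3.27 = 943.5 → F = 943.5 / 3.27 = 289 N.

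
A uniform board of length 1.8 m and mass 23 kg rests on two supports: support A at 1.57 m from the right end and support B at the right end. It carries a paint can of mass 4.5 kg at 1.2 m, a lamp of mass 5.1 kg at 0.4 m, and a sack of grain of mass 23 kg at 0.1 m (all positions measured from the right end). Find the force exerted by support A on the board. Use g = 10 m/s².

R_A ≈ 194 N

Take moments about support B.
Beam weight: 23 × 10 = 230 N down at 0.9 m → arm 0.9 m, τ = 230 × 0.9 = 207 N·m counterclockwise.
Paint can: 4.5 × 10 = 45 N down at 1.2 m → arm 1.2 m, τ = 45 × 1.2 = 54 N·m counterclockwise.
Lamp: 5.1 × 10 = 51 N down at 0.4 m → arm 0.4 m, τ = 51 × 0.4 = 20.4 N·m counterclockwise.
Sack of grain: 23 × 10 = 230 N down at 0.1 m → arm 0.1 m, τ = 230 × 0.1 = 23 N·m counterclockwise.
Net load moment about support B = 304.4 N·m counterclockwise.
Reaction R at support A is upward at 1.57 m, arm 1.57 m → moment R × 1.57 clockwise.
Setting net torque to zero: R × 1.57 = 304.4 → R = 194 N.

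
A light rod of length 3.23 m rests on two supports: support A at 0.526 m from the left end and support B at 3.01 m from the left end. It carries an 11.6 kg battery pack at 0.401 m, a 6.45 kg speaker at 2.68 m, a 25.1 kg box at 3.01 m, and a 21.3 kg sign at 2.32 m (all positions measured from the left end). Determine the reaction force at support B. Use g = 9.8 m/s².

R_B ≈ 446 N

Choose support A as the axis so its reaction then has zero moment arm.
Battery pack: 11.6 × 9.8 = 113.7 N down at 0.401 m → arm 0.125 m, τ = 113.7 × 0.125 = 14.21 N·m counterclockwise.
Speaker: 6.45 × 9.8 = 63.21 N down at 2.68 m → arm 2.154 m, τ = 63.21 × 2.154 = 136.2 N·m clockwise.
Box: 25.1 × 9.8 = 246 N down at 3.01 m → arm 2.484 m, τ = 246 × 2.484 = 611.1 N·m clockwise.
Sign: 21.3 × 9.8 = 208.7 N down at 2.32 m → arm 1.794 m, τ = 208.7 × 1.794 = 374.4 N·m clockwise.
Net load moment about support A = 1107 N·m clockwise.
Reaction R at support B is upward at 3.01 m, arm 2.484 m → moment R × 2.484 counterclockwise.
Balancing moments: R × 2.484 = 1107, giving R = 446 N.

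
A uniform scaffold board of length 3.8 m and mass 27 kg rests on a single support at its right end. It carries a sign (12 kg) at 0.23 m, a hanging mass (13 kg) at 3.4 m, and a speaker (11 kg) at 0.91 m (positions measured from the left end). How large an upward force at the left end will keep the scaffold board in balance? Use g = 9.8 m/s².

F ≈ 338 N

Taking torques about the right end:
Beam weight: 27 × 9.8 = 264.6 N down at 1.9 m → arm 1.9 m, τ = 264.6 × 1.9 = 502.7 N·m counterclockwise.
Sign: 12 × 9.8 = 117.6 N down at 0.23 m → arm 3.57 m, τ = 117.6 × 3.57 = 419.8 N·m counterclockwise.
Hanging mass: 13 × 9.8 = 127.4 N down at 3.4 m → arm 0.4 m, τ = 127.4 × 0.4 = 50.96 N·m counterclockwise.
Speaker: 11 × 9.8 = 107.8 N down at 0.91 m → arm 2.89 m, τ = 107.8 × 2.89 = 311.5 N·m counterclockwise.
Net moment of the loads = 1285 N·m counterclockwise.
The upward force F acts at the left end, arm 3.8 m, giving F × 3.8 clockwise.
Balancing moments: F × 3.8 = 1285, giving F = 1285 / 3.8 = 338 N.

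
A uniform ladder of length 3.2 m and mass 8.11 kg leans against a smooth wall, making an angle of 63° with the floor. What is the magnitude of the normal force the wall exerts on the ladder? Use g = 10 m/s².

N_wall ≈ 20.7 N

Take moments about the foot of the ladder.
Ladder weight 8.11×10 = 81.1 N acts at 1.6 m along the ladder; its horizontal arm is 1.6·cos63° = 0.7264 m → τ = 58.91 N·m clockwise.
Wall normal N acts horizontally at the top; its moment arm is the height L sinθ = 3.2·sin63° = 2.851 m, counterclockwise.
Setting net torque to zero: N × 2.851 = 58.91 → N = 20.7 N.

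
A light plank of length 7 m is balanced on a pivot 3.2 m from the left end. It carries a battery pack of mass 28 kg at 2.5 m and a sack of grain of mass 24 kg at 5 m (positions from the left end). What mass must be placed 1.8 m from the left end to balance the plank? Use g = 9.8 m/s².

m ≈ 16.9 kg

About the pivot (at 3.2 m from the left end):
Battery pack: 28 × 9.8 = 274.4 N down at 2.5 m → arm 0.7 m, τ = 274.4 × 0.7 = 192.1 N·m counterclockwise.
Sack of grain: 24 × 9.8 = 235.2 N down at 5 m → arm 1.8 m, τ = 235.2 × 1.8 = 423.4 N·m clockwise.
Net moment of known loads = 231.3 N·m clockwise.
An unknown mass m at 1.8 m has arm 1.4 m; its moment is m·g·1.4 counterclockwise.
For rotational equilibrium, m × 9.8 × 1.4 = 231.3, so m = 231.3 / (9.8 × 1.4) = 16.9 kg.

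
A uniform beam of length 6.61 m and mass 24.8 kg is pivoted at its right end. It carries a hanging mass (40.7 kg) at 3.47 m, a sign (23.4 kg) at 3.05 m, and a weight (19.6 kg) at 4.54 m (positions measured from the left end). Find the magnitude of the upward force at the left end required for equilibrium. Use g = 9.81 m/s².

About the right end:
Beam weight: 24.8 × 9.81 = 243.3 N down at 3.305 m → arm 3.305 m, τ = 243.3 × 3.305 = 804.1 N·m counterclockwise.
Hanging mass: 40.7 × 9.81 = 399.3 N down at 3.47 m → arm 3.14 m, τ = 399.3 × 3.14 = 1254 N·m counterclockwise.
Sign: 23.4 × 9.81 = 229.6 N down at 3.05 m → arm 3.56 m, τ = 229.6 × 3.56 = 817.4 N·m counterclockwise.
Weight: 19.6 × 9.81 = 192.3 N down at 4.54 m → arm 2.07 m, τ = 192.3 × 2.07 = 398.1 N·m counterclockwise.
Net moment of the loads = 3274 N·m counterclockwise.
The upward force F acts at the left end, arm 6.61 m, giving F × 6.61 clockwise.
Setting net torque to zero: F × 6.61 = 3274 → F = 3274 / 6.61 = 495 N.

F ≈ 495 N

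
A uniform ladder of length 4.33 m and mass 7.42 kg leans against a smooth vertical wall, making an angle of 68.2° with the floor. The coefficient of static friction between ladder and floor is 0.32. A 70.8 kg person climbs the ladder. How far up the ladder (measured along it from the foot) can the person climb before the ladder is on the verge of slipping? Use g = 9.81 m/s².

d ≈ 3.6 m

About the foot of the ladder:
Ladder weight 7.42×9.81 = 72.79 N acts at 2.165 m along the ladder; its horizontal arm is 2.165·cos68.2° = 0.804 m → τ = 58.52 N·m clockwise.
Person weight 70.8×9.81 = 694.5 N at distance d → arm d·cos68.2° → τ = 694.5·d·0.3714 clockwise.
Wall normal N at the top has arm L sinθ = 4.02 m counterclockwise, so Στ = 0 gives N·4.02 = 58.52 + 257.9·d.
ΣFy = 0 ⇒ N_floor = 767.3 N, so the maximum friction is μ_s·N_floor = 0.32×767.3 = 245.5 N. ΣFx = 0 ⇒ N_wall = f, so at the slipping point N = 245.5 N.
Substituting: 245.5×4.02 = 58.52 + 257.9·d ⇒ d = (986.9 − 58.52) / 257.9 = 3.6 m.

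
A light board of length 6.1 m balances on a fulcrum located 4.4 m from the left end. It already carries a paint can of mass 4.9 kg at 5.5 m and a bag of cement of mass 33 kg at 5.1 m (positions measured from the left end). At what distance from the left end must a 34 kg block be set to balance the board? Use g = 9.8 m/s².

Choose the fulcrum (at 4.4 m from the left end) as the axis so the support reaction has zero arm there.
Paint can: 4.9 × 9.8 = 48.02 N down at 5.5 m → arm 1.1 m, τ = 48.02 × 1.1 = 52.82 N·m clockwise.
Bag of cement: 33 × 9.8 = 323.4 N down at 5.1 m → arm 0.7 m, τ = 323.4 × 0.7 = 226.4 N·m clockwise.
Net moment of existing loads = 279.2 N·m clockwise.
The block weighs 34 × 9.8 = 333.2 N and must supply an equal counterclockwise moment, so its lever arm about the fulcrum is 279.2 / 333.2 = 0.838 m.
That puts it at 4.4 − 0.838 = 3.56 m from the left end.

x ≈ 3.56 m from the left end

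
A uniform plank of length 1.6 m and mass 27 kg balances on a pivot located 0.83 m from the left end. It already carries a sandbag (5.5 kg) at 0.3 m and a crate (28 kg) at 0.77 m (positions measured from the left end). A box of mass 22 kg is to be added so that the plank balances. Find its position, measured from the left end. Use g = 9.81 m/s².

Sum moments about the pivot (at 0.83 m from the left end) (the support reaction has zero arm there).
Beam weight: 27 × 9.81 = 264.9 N down at 0.8 m → arm 0.03 m, τ = 264.9 × 0.03 = 7.947 N·m counterclockwise.
Sandbag: 5.5 × 9.81 = 53.96 N down at 0.3 m → arm 0.53 m, τ = 53.96 × 0.53 = 28.6 N·m counterclockwise.
Crate: 28 × 9.81 = 274.7 N down at 0.77 m → arm 0.06 m, τ = 274.7 × 0.06 = 16.48 N·m counterclockwise.
Net moment of existing loads = 53.03 N·m counterclockwise.
The box weighs 22 × 9.81 = 215.8 N and must supply an equal clockwise moment, so its lever arm about the pivot is 53.03 / 215.8 = 0.246 m.
That puts it at 0.83 + 0.246 = 1.08 m from the left end.

x ≈ 1.08 m from the left end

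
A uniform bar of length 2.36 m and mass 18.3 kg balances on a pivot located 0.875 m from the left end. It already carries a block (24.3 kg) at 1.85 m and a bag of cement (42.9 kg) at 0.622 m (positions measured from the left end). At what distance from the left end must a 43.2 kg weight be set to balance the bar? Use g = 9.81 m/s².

x ≈ 0.449 m from the left end

Take moments about the pivot (at 0.875 m from the left end).
Beam weight: 18.3 × 9.81 = 179.5 N down at 1.18 m → arm 0.305 m, τ = 179.5 × 0.305 = 54.75 N·m clockwise.
Block: 24.3 × 9.81 = 238.4 N down at 1.85 m → arm 0.975 m, τ = 238.4 × 0.975 = 232.4 N·m clockwise.
Bag of cement: 42.9 × 9.81 = 420.8 N down at 0.622 m → arm 0.253 m, τ = 420.8 × 0.253 = 106.5 N·m counterclockwise.
Net moment of existing loads = 180.6 N·m clockwise.
The weight weighs 43.2 × 9.81 = 423.8 N and must supply an equal counterclockwise moment, so its lever arm about the pivot is 180.6 / 423.8 = 0.426 m.
That puts it at 0.875 − 0.426 = 0.449 m from the left end.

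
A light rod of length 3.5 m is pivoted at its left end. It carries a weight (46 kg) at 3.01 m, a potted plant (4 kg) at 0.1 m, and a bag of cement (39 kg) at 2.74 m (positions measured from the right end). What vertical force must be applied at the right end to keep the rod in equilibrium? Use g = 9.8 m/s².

Taking torques about the left end:
Weight: 46 × 9.8 = 450.8 N down at 3.01 m → arm 0.49 m, τ = 450.8 × 0.49 = 220.9 N·m clockwise.
Potted plant: 4 × 9.8 = 39.2 N down at 0.1 m → arm 3.4 m, τ = 39.2 × 3.4 = 133.3 N·m clockwise.
Bag of cement: 39 × 9.8 = 382.2 N down at 2.74 m → arm 0.76 m, τ = 382.2 × 0.76 = 290.5 N·m clockwise.
Net moment of the loads = 644.7 N·m clockwise.
The upward force F acts at the right end, arm 3.5 m, giving F × 3.5 counterclockwise.
Setting net torque to zero: F × 3.5 = 644.7 → F = 644.7 / 3.5 = 184 N.

F ≈ 184 N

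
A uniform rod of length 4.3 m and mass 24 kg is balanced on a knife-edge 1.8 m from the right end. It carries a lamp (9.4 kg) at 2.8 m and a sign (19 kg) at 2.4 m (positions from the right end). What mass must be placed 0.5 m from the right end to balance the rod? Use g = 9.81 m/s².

m ≈ 22.5 kg

About the knife-edge (at 1.8 m from the right end):
Beam weight: 24 × 9.81 = 235.4 N down at 2.15 m → arm 0.35 m, τ = 235.4 × 0.35 = 82.39 N·m counterclockwise.
Lamp: 9.4 × 9.81 = 92.21 N down at 2.8 m → arm 1 m, τ = 92.21 × 1 = 92.21 N·m counterclockwise.
Sign: 19 × 9.81 = 186.4 N down at 2.4 m → arm 0.6 m, τ = 186.4 × 0.6 = 111.8 N·m counterclockwise.
Net moment of known loads = 286.4 N·m counterclockwise.
An unknown mass m at 0.5 m has arm 1.3 m; its moment is m·g·1.3 clockwise.
Στ = 0 ⇒ m × 9.81 × 1.3 = 286.4 ⇒ m = 286.4 / (9.81 × 1.3) = 22.5 kg.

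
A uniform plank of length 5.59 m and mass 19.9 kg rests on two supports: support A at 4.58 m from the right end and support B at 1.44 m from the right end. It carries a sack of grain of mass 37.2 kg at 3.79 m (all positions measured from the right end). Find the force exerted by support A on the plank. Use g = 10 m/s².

R_A ≈ 364 N

Sum moments about support B (its reaction then has zero moment arm).
Beam weight: 19.9 × 10 = 199 N down at 2.795 m → arm 1.355 m, τ = 199 × 1.355 = 269.6 N·m counterclockwise.
Sack of grain: 37.2 × 10 = 372 N down at 3.79 m → arm 2.35 m, τ = 372 × 2.35 = 874.2 N·m counterclockwise.
Net load moment about support B = 1144 N·m counterclockwise.
Reaction R at support A is upward at 4.58 m, arm 3.14 m → moment R × 3.14 clockwise.
Setting net torque to zero: R × 3.14 = 1144 → R = 364 N.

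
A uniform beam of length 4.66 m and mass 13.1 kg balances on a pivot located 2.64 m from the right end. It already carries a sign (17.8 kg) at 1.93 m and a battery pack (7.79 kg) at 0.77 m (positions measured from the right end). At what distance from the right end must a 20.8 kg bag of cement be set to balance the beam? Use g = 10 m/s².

x ≈ 4.14 m from the right end

Taking torques about the pivot (at 2.64 m from the right end):
Beam weight: 13.1 × 10 = 131 N down at 2.33 m → arm 0.31 m, τ = 131 × 0.31 = 40.61 N·m clockwise.
Sign: 17.8 × 10 = 178 N down at 1.93 m → arm 0.71 m, τ = 178 × 0.71 = 126.4 N·m clockwise.
Battery pack: 7.79 × 10 = 77.9 N down at 0.77 m → arm 1.87 m, τ = 77.9 × 1.87 = 145.7 N·m clockwise.
Net moment of existing loads = 312.7 N·m clockwise.
The bag of cement weighs 20.8 × 10 = 208 N and must supply an equal counterclockwise moment, so its lever arm about the pivot is 312.7 / 208 = 1.5 m.
That puts it at 2.64 + 1.5 = 4.14 m from the right end.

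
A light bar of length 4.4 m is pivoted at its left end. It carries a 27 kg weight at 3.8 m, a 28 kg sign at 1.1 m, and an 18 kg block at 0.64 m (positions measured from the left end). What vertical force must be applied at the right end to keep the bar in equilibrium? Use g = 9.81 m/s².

F ≈ 323 N

Choose the left end as the axis so the unknown pivot reaction has zero arm there.
Weight: 27 × 9.81 = 264.9 N down at 3.8 m → arm 3.8 m, τ = 264.9 × 3.8 = 1007 N·m clockwise.
Sign: 28 × 9.81 = 274.7 N down at 1.1 m → arm 1.1 m, τ = 274.7 × 1.1 = 302.2 N·m clockwise.
Block: 18 × 9.81 = 176.6 N down at 0.64 m → arm 0.64 m, τ = 176.6 × 0.64 = 113 N·m clockwise.
Net moment of the loads = 1422 N·m clockwise.
The upward force F acts at the right end, arm 4.4 m, giving F × 4.4 counterclockwise.
Στ = 0 ⇒ F × 4.4 = 1422 ⇒ F = 1422 / 4.4 = 323 N.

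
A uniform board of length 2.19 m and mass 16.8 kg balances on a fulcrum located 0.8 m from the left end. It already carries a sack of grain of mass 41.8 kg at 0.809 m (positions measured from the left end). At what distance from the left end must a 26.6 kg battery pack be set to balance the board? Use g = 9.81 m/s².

x ≈ 0.6 m from the left end

About the fulcrum (at 0.8 m from the left end):
Beam weight: 16.8 × 9.81 = 164.8 N down at 1.095 m → arm 0.295 m, τ = 164.8 × 0.295 = 48.62 N·m clockwise.
Sack of grain: 41.8 × 9.81 = 410.1 N down at 0.809 m → arm 0.009 m, τ = 410.1 × 0.009 = 3.691 N·m clockwise.
Net moment of existing loads = 52.31 N·m clockwise.
The battery pack weighs 26.6 × 9.81 = 260.9 N and must supply an equal counterclockwise moment, so its lever arm about the fulcrum is 52.31 / 260.9 = 0.2 m.
That puts it at 0.8 − 0.2 = 0.6 m from the left end.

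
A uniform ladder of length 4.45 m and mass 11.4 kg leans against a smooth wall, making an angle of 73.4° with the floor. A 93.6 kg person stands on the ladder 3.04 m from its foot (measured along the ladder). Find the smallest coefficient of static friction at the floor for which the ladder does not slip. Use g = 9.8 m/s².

Take moments about the foot of the ladder.
Ladder weight 11.4×9.8 = 111.7 N acts at 2.225 m along the ladder; its horizontal arm is 2.225·cos73.4° = 0.6357 m → τ = 71.01 N·m clockwise.
Person: 93.6×9.8 = 917.3 N at 3.04 m → arm 0.8685 m → τ = 796.7 N·m clockwise.
Wall normal N acts horizontally at the top; its moment arm is the height L sinθ = 4.45·sin73.4° = 4.265 m, counterclockwise.
Setting net torque to zero: N × 4.265 = 867.7 → N = 203.4 N.
ΣFx = 0 ⇒ f = N_wall = 203.4 N. ΣFy = 0 ⇒ N_floor = 1029 N.
μ_min = f / N_floor = 203.4 / 1029 = 0.198.

μ_min ≈ 0.198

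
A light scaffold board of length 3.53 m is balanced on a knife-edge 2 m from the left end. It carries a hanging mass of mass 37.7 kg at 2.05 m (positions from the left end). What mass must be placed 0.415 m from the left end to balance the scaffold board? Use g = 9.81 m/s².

m ≈ 1.19 kg

Choose the knife-edge (at 2 m from the left end) as the axis so the support reaction has zero arm there.
Hanging mass: 37.7 × 9.81 = 369.8 N down at 2.05 m → arm 0.05 m, τ = 369.8 × 0.05 = 18.49 N·m clockwise.
Net moment of known loads = 18.49 N·m clockwise.
An unknown mass m at 0.415 m has arm 1.585 m; its moment is m·g·1.585 counterclockwise.
Setting net torque to zero: m × 9.81 × 1.585 = 18.49 → m = 18.49 / (9.81 × 1.585) = 1.19 kg.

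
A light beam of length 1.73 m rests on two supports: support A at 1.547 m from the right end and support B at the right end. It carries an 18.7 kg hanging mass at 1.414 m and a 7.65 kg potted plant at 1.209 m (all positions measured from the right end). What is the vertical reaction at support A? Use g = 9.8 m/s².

R_A ≈ 226 N

About support B:
Hanging mass: 18.7 × 9.8 = 183.3 N down at 1.414 m → arm 1.414 m, τ = 183.3 × 1.414 = 259.2 N·m counterclockwise.
Potted plant: 7.65 × 9.8 = 74.97 N down at 1.209 m → arm 1.209 m, τ = 74.97 × 1.209 = 90.64 N·m counterclockwise.
Net load moment about support B = 349.8 N·m counterclockwise.
Reaction R at support A is upward at 1.547 m, arm 1.547 m → moment R × 1.547 clockwise.
For rotational equilibrium, R × 1.547 = 349.8, so R = 226 N.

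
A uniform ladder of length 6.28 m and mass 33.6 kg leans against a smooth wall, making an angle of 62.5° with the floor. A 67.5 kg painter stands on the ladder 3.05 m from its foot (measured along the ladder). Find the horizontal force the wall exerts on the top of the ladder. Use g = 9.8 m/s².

N_wall ≈ 253 N

Take moments about the foot of the ladder.
Ladder weight 33.6×9.8 = 329.3 N acts at 3.14 m along the ladder; its horizontal arm is 3.14·cos62.5° = 1.45 m → τ = 477.5 N·m clockwise.
Painter: 67.5×9.8 = 661.5 N at 3.05 m → arm 1.408 m → τ = 931.4 N·m clockwise.
Wall normal N acts horizontally at the top; its moment arm is the height L sinθ = 6.28·sin62.5° = 5.57 m, counterclockwise.
Balancing moments: N × 5.57 = 1409, giving N = 253 N.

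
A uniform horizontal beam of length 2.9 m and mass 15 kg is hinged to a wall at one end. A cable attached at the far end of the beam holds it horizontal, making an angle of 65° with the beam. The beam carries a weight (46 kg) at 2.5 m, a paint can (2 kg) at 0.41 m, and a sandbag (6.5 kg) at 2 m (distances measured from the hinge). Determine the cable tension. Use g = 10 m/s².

Taking torques about the hinge:
Beam weight: 15 × 10 = 150 N down at 1.45 m → arm 1.45 m, τ = 150 × 1.45 = 217.5 N·m clockwise.
Weight: 46 × 10 = 460 N down at 2.5 m → arm 2.5 m, τ = 460 × 2.5 = 1150 N·m clockwise.
Paint can: 2 × 10 = 20 N down at 0.41 m → arm 0.41 m, τ = 20 × 0.41 = 8.2 N·m clockwise.
Sandbag: 6.5 × 10 = 65 N down at 2 m → arm 2 m, τ = 65 × 2 = 130 N·m clockwise.
Total clockwise load moment = 1506 N·m.
The cable tension T acts at 2.9 m; only its component perpendicular to the beam, T sinθ, produces torque. sin 65° = 0.9063.
For rotational equilibrium, T × 2.9 × 0.9063 = 1506, so T = 1506 / 2.628 = 573 N.

T ≈ 573 N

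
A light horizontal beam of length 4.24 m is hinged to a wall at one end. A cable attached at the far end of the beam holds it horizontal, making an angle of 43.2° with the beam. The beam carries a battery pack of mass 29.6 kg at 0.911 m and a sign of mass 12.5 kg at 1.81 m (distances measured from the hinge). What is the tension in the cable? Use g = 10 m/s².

Taking torques about the hinge:
Battery pack: 29.6 × 10 = 296 N down at 0.911 m → arm 0.911 m, τ = 296 × 0.911 = 269.7 N·m clockwise.
Sign: 12.5 × 10 = 125 N down at 1.81 m → arm 1.81 m, τ = 125 × 1.81 = 226.2 N·m clockwise.
Total clockwise load moment = 495.9 N·m.
The cable tension T acts at 4.24 m; only its component perpendicular to the beam, T sinθ, produces torque. sin 43.2° = 0.6845.
Setting net torque to zero: T × 4.24 × 0.6845 = 495.9 → T = 495.9 / 2.902 = 171 N.

T ≈ 171 N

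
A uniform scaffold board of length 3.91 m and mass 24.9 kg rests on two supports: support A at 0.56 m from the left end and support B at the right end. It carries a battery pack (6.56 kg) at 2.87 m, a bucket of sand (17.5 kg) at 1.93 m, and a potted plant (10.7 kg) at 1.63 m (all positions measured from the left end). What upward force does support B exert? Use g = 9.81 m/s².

R_B ≈ 250 N

Take moments about support A.
Beam weight: 24.9 × 9.81 = 244.3 N down at 1.955 m → arm 1.395 m, τ = 244.3 × 1.395 = 340.8 N·m clockwise.
Battery pack: 6.56 × 9.81 = 64.35 N down at 2.87 m → arm 2.31 m, τ = 64.35 × 2.31 = 148.6 N·m clockwise.
Bucket of sand: 17.5 × 9.81 = 171.7 N down at 1.93 m → arm 1.37 m, τ = 171.7 × 1.37 = 235.2 N·m clockwise.
Potted plant: 10.7 × 9.81 = 105 N down at 1.63 m → arm 1.07 m, τ = 105 × 1.07 = 112.4 N·m clockwise.
Net load moment about support A = 837 N·m clockwise.
Reaction R at support B is upward at 3.91 m, arm 3.35 m → moment R × 3.35 counterclockwise.
For rotational equilibrium, R × 3.35 = 837, so R = 250 N.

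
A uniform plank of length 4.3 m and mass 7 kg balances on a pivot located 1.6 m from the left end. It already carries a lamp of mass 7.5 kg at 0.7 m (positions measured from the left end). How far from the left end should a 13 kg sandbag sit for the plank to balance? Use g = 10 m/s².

About the pivot (at 1.6 m from the left end):
Beam weight: 7 × 10 = 70 N down at 2.15 m → arm 0.55 m, τ = 70 × 0.55 = 38.5 N·m clockwise.
Lamp: 7.5 × 10 = 75 N down at 0.7 m → arm 0.9 m, τ = 75 × 0.9 = 67.5 N·m counterclockwise.
Net moment of existing loads = 29 N·m counterclockwise.
The sandbag weighs 13 × 10 = 130 N and must supply an equal clockwise moment, so its lever arm about the pivot is 29 / 130 = 0.223 m.
That puts it at 1.6 + 0.223 = 1.82 m from the left end.

x ≈ 1.82 m from the left end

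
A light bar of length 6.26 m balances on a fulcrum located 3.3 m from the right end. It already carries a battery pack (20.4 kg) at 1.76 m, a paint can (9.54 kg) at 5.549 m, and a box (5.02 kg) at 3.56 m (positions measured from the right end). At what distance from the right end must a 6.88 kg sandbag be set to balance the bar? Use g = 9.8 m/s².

x ≈ 4.56 m from the right end

Sum moments about the fulcrum (at 3.3 m from the right end) (the support reaction has zero arm there).
Battery pack: 20.4 × 9.8 = 199.9 N down at 1.76 m → arm 1.54 m, τ = 199.9 × 1.54 = 307.8 N·m clockwise.
Paint can: 9.54 × 9.8 = 93.49 N down at 5.549 m → arm 2.249 m, τ = 93.49 × 2.249 = 210.3 N·m counterclockwise.
Box: 5.02 × 9.8 = 49.2 N down at 3.56 m → arm 0.26 m, τ = 49.2 × 0.26 = 12.79 N·m counterclockwise.
Net moment of existing loads = 84.71 N·m clockwise.
The sandbag weighs 6.88 × 9.8 = 67.42 N and must supply an equal counterclockwise moment, so its lever arm about the fulcrum is 84.71 / 67.42 = 1.26 m.
That puts it at 3.3 + 1.26 = 4.56 m from the right end.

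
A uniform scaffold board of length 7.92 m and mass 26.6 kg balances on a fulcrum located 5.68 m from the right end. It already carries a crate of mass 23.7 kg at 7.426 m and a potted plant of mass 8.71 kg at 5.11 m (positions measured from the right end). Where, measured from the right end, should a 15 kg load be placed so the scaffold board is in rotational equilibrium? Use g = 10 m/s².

x ≈ 6.3 m from the right end

Take moments about the fulcrum (at 5.68 m from the right end).
Beam weight: 26.6 × 10 = 266 N down at 3.96 m → arm 1.72 m, τ = 266 × 1.72 = 457.5 N·m clockwise.
Crate: 23.7 × 10 = 237 N down at 7.426 m → arm 1.746 m, τ = 237 × 1.746 = 413.8 N·m counterclockwise.
Potted plant: 8.71 × 10 = 87.1 N down at 5.11 m → arm 0.57 m, τ = 87.1 × 0.57 = 49.65 N·m clockwise.
Net moment of existing loads = 93.35 N·m clockwise.
The load weighs 15 × 10 = 150 N and must supply an equal counterclockwise moment, so its lever arm about the fulcrum is 93.35 / 150 = 0.622 m.
That puts it at 5.68 + 0.622 = 6.3 m from the right end.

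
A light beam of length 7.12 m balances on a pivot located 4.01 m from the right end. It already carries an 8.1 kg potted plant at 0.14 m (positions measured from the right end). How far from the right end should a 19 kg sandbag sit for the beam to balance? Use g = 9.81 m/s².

x ≈ 5.66 m from the right end

Take moments about the pivot (at 4.01 m from the right end).
Potted plant: 8.1 × 9.81 = 79.46 N down at 0.14 m → arm 3.87 m, τ = 79.46 × 3.87 = 307.5 N·m clockwise.
Net moment of existing loads = 307.5 N·m clockwise.
The sandbag weighs 19 × 9.81 = 186.4 N and must supply an equal counterclockwise moment, so its lever arm about the pivot is 307.5 / 186.4 = 1.65 m.
That puts it at 4.01 + 1.65 = 5.66 m from the right end.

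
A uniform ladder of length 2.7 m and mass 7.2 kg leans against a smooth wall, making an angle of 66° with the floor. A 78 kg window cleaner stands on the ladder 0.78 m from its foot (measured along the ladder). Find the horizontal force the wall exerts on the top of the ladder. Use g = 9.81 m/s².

Taking torques about the foot of the ladder:
Ladder weight 7.2×9.81 = 70.63 N acts at 1.35 m along the ladder; its horizontal arm is 1.35·cos66° = 0.5491 m → τ = 38.78 N·m clockwise.
Window cleaner: 78×9.81 = 765.2 N at 0.78 m → arm 0.3173 m → τ = 242.8 N·m clockwise.
Wall normal N acts horizontally at the top; its moment arm is the height L sinθ = 2.7·sin66° = 2.467 m, counterclockwise.
Setting net torque to zero: N × 2.467 = 281.6 → N = 114 N.

N_wall ≈ 114 N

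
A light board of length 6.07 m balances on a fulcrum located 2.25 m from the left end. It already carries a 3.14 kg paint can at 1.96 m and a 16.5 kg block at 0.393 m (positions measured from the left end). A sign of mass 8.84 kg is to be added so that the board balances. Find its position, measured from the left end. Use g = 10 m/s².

Sum moments about the fulcrum (at 2.25 m from the left end) (the support reaction has zero arm there).
Paint can: 3.14 × 10 = 31.4 N down at 1.96 m → arm 0.29 m, τ = 31.4 × 0.29 = 9.106 N·m counterclockwise.
Block: 16.5 × 10 = 165 N down at 0.393 m → arm 1.857 m, τ = 165 × 1.857 = 306.4 N·m counterclockwise.
Net moment of existing loads = 315.5 N·m counterclockwise.
The sign weighs 8.84 × 10 = 88.4 N and must supply an equal clockwise moment, so its lever arm about the fulcrum is 315.5 / 88.4 = 3.57 m.
That puts it at 2.25 + 3.57 = 5.82 m from the left end.

x ≈ 5.82 m from the left end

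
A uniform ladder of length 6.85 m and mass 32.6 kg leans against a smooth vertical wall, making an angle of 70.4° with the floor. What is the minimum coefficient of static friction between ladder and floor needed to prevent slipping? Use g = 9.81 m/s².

Take moments about the foot of the ladder.
Ladder weight 32.6×9.81 = 319.8 N acts at 3.425 m along the ladder; its horizontal arm is 3.425·cos70.4° = 1.149 m → τ = 367.5 N·m clockwise.
Wall normal N acts horizontally at the top; its moment arm is the height L sinθ = 6.85·sin70.4° = 6.453 m, counterclockwise.
For rotational equilibrium, N × 6.453 = 367.5, so N = 56.95 N.
ΣFx = 0 ⇒ f = N_wall = 56.95 N. ΣFy = 0 ⇒ N_floor = 319.8 N.
μ_min = f / N_floor = 56.95 / 319.8 = 0.178.

μ_min ≈ 0.178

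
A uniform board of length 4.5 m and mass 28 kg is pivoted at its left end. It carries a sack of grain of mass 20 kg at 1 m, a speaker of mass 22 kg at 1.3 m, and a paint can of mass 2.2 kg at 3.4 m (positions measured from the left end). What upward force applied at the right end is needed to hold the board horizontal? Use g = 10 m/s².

Choose the left end as the axis so the unknown pivot reaction has zero arm there.
Beam weight: 28 × 10 = 280 N down at 2.25 m → arm 2.25 m, τ = 280 × 2.25 = 630 N·m clockwise.
Sack of grain: 20 × 10 = 200 N down at 1 m → arm 1 m, τ = 200 × 1 = 200 N·m clockwise.
Speaker: 22 × 10 = 220 N down at 1.3 m → arm 1.3 m, τ = 220 × 1.3 = 286 N·m clockwise.
Paint can: 2.2 × 10 = 22 N down at 3.4 m → arm 3.4 m, τ = 22 × 3.4 = 74.8 N·m clockwise.
Net moment of the loads = 1191 N·m clockwise.
The upward force F acts at the right end, arm 4.5 m, giving F × 4.5 counterclockwise.
Balancing moments: F × 4.5 = 1191, giving F = 1191 / 4.5 = 265 N.

F ≈ 265 N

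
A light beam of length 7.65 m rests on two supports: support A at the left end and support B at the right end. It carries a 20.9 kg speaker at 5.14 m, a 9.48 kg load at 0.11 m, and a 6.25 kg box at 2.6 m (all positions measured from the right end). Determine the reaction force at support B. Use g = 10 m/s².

Sum moments about support A (its reaction then has zero moment arm).
Speaker: 20.9 × 10 = 209 N down at 5.14 m → arm 2.51 m, τ = 209 × 2.51 = 524.6 N·m clockwise.
Load: 9.48 × 10 = 94.8 N down at 0.11 m → arm 7.54 m, τ = 94.8 × 7.54 = 714.8 N·m clockwise.
Box: 6.25 × 10 = 62.5 N down at 2.6 m → arm 5.05 m, τ = 62.5 × 5.05 = 315.6 N·m clockwise.
Net load moment about support A = 1555 N·m clockwise.
Reaction R at support B is upward at 0 m, arm 7.65 m → moment R × 7.65 counterclockwise.
Στ = 0 ⇒ R × 7.65 = 1555 ⇒ R = 203 N.

R_B ≈ 203 N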